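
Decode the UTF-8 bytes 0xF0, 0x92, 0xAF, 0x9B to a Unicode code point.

Leading byte 0xF0 = 11110000 matches 11110xxx → 4-byte sequence.
Byte 1: 0xF0 = 11110000, payload 000 (3 bits).
Byte 2: 0x92 = 10010010 (10xxxxxx ✓), payload 010010.
Byte 3: 0xAF = 10101111 (10xxxxxx ✓), payload 101111.
Byte 4: 0x9B = 10011011 (10xxxxxx ✓), payload 011011.
Concatenate: 000010010101111011011 = 0x12BDB (21 bits → U+12BDB).

U+12BDB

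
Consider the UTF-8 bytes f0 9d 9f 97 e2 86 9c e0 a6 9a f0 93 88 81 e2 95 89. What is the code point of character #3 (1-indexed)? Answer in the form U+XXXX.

U+099A

Offset 0: leading byte 0xF0 = 11110000 → 4-byte char #1 = F0 9D 9F 97.
Offset 4: leading byte 0xE2 = 11100010 → 3-byte char #2 = E2 86 9C.
Offset 7: leading byte 0xE0 = 11100000 → 3-byte char #3 = E0 A6 9A.
Leading byte 0xE0 = 11100000 matches 1110xxxx → 3-byte sequence.
Byte 1: 0xE0 = 11100000, payload 0000 (4 bits).
Byte 2: 0xA6 = 10100110 (10xxxxxx ✓), payload 100110.
Byte 3: 0x9A = 10011010 (10xxxxxx ✓), payload 011010.
Concatenate: 0000100110011010 = 0x99A (16 bits → U+099A).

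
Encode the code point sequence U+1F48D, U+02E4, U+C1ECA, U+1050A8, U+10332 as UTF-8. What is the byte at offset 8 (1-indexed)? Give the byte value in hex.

0x81

1-indexed offset 8 is 0-indexed offset 7.
U+1F48D → 4-byte form F0 9F 92 8D at offsets 0–3.
U+02E4 → 2-byte form CB A4 at offsets 4–5.
U+C1ECA → 4-byte form F3 81 BB 8A at offsets 6–9.
Offset 7 falls in char 3's range; it's byte 2 of F3 81 BB 8A = 0x81.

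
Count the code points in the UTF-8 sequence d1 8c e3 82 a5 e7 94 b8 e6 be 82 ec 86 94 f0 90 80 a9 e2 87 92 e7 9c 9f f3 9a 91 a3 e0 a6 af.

10

Byte at offset 0: 0xD1 = 11010001 → 2-byte char (#1). Advance 2.
Byte at offset 2: 0xE3 = 11100011 → 3-byte char (#2). Advance 3.
Byte at offset 5: 0xE7 = 11100111 → 3-byte char (#3). Advance 3.
Byte at offset 8: 0xE6 = 11100110 → 3-byte char (#4). Advance 3.
Byte at offset 11: 0xEC = 11101100 → 3-byte char (#5). Advance 3.
Byte at offset 14: 0xF0 = 11110000 → 4-byte char (#6). Advance 4.
Byte at offset 18: 0xE2 = 11100010 → 3-byte char (#7). Advance 3.
Byte at offset 21: 0xE7 = 11100111 → 3-byte char (#8). Advance 3.
Byte at offset 24: 0xF3 = 11110011 → 4-byte char (#9). Advance 4.
Byte at offset 28: 0xE0 = 11100000 → 3-byte char (#10). Advance 3.
Reached end at offset 31 after 10 code points.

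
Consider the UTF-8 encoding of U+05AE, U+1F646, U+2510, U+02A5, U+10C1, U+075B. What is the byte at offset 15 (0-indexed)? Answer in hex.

0x9B

U+05AE → 2-byte form D6 AE at offsets 0–1.
U+1F646 → 4-byte form F0 9F 99 86 at offsets 2–5.
U+2510 → 3-byte form E2 94 90 at offsets 6–8.
U+02A5 → 2-byte form CA A5 at offsets 9–10.
U+10C1 → 3-byte form E1 83 81 at offsets 11–13.
U+075B → 2-byte form DD 9B at offsets 14–15.
Offset 15 falls in char 6's range; it's byte 2 of DD 9B = 0x9B.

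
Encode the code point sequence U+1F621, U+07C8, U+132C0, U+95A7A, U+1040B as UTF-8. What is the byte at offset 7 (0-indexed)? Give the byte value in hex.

0x93

U+1F621 → 4-byte form F0 9F 98 A1 at offsets 0–3.
U+07C8 → 2-byte form DF 88 at offsets 4–5.
U+132C0 → 4-byte form F0 93 8B 80 at offsets 6–9.
Offset 7 falls in char 3's range; it's byte 2 of F0 93 8B 80 = 0x93.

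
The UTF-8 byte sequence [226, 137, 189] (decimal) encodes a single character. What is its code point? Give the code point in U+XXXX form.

U+227D

Leading byte 0xE2 = 11100010 matches 1110xxxx → 3-byte sequence.
Byte 1: 0xE2 = 11100010, payload 0010 (4 bits).
Byte 2: 0x89 = 10001001 (10xxxxxx ✓), payload 001001.
Byte 3: 0xBD = 10111101 (10xxxxxx ✓), payload 111101.
Concatenate: 0010001001111101 = 0x227D (16 bits → U+227D).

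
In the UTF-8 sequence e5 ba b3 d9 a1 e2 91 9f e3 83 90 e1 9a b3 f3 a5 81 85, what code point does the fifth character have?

U+16B3

Offset 0: leading byte 0xE5 = 11100101 → 3-byte char #1 = E5 BA B3.
Offset 3: leading byte 0xD9 = 11011001 → 2-byte char #2 = D9 A1.
Offset 5: leading byte 0xE2 = 11100010 → 3-byte char #3 = E2 91 9F.
Offset 8: leading byte 0xE3 = 11100011 → 3-byte char #4 = E3 83 90.
Offset 11: leading byte 0xE1 = 11100001 → 3-byte char #5 = E1 9A B3.
Leading byte 0xE1 = 11100001 matches 1110xxxx → 3-byte sequence.
Byte 1: 0xE1 = 11100001, payload 0001 (4 bits).
Byte 2: 0x9A = 10011010 (10xxxxxx ✓), payload 011010.
Byte 3: 0xB3 = 10110011 (10xxxxxx ✓), payload 110011.
Concatenate: 0001011010110011 = 0x16B3 (16 bits → U+16B3).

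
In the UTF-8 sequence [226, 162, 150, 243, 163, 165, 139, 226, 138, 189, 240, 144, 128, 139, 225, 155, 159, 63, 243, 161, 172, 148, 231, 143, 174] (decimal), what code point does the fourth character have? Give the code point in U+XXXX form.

Offset 0: leading byte 0xE2 = 11100010 → 3-byte char #1 = E2 A2 96.
Offset 3: leading byte 0xF3 = 11110011 → 4-byte char #2 = F3 A3 A5 8B.
Offset 7: leading byte 0xE2 = 11100010 → 3-byte char #3 = E2 8A BD.
Offset 10: leading byte 0xF0 = 11110000 → 4-byte char #4 = F0 90 80 8B.
Leading byte 0xF0 = 11110000 matches 11110xxx → 4-byte sequence.
Byte 1: 0xF0 = 11110000, payload 000 (3 bits).
Byte 2: 0x90 = 10010000 (10xxxxxx ✓), payload 010000.
Byte 3: 0x80 = 10000000 (10xxxxxx ✓), payload 000000.
Byte 4: 0x8B = 10001011 (10xxxxxx ✓), payload 001011.
Concatenate: 000010000000000001011 = 0x1000B (21 bits → U+1000B).

U+1000B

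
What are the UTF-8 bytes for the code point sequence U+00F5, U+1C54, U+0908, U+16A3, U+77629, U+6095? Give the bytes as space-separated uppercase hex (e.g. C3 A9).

U+00F5: 2-byte form → C3 B5.
U+1C54: 3-byte form → E1 B1 94.
U+0908: 3-byte form → E0 A4 88.
U+16A3: 3-byte form → E1 9A A3.
U+77629: 4-byte form → F1 B7 98 A9.
U+6095: 3-byte form → E6 82 95.
Concatenated (18 bytes): C3 B5 E1 B1 94 E0 A4 88 E1 9A A3 F1 B7 98 A9 E6 82 95.

C3 B5 E1 B1 94 E0 A4 88 E1 9A A3 F1 B7 98 A9 E6 82 95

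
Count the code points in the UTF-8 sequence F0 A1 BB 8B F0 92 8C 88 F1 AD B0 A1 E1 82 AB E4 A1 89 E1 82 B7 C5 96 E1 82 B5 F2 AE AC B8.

9

Byte at offset 0: 0xF0 = 11110000 → 4-byte char (#1). Advance 4.
Byte at offset 4: 0xF0 = 11110000 → 4-byte char (#2). Advance 4.
Byte at offset 8: 0xF1 = 11110001 → 4-byte char (#3). Advance 4.
Byte at offset 12: 0xE1 = 11100001 → 3-byte char (#4). Advance 3.
Byte at offset 15: 0xE4 = 11100100 → 3-byte char (#5). Advance 3.
Byte at offset 18: 0xE1 = 11100001 → 3-byte char (#6). Advance 3.
Byte at offset 21: 0xC5 = 11000101 → 2-byte char (#7). Advance 2.
Byte at offset 23: 0xE1 = 11100001 → 3-byte char (#8). Advance 3.
Byte at offset 26: 0xF2 = 11110010 → 4-byte char (#9). Advance 4.
Reached end at offset 30 after 9 code points.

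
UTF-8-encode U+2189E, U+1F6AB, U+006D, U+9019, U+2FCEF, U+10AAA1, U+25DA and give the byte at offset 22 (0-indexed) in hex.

U+2189E → 4-byte form F0 A1 A2 9E at offsets 0–3.
U+1F6AB → 4-byte form F0 9F 9A AB at offsets 4–7.
U+006D → 1-byte form 6D at offsets 8–8.
U+9019 → 3-byte form E9 80 99 at offsets 9–11.
U+2FCEF → 4-byte form F0 AF B3 AF at offsets 12–15.
U+10AAA1 → 4-byte form F4 8A AA A1 at offsets 16–19.
U+25DA → 3-byte form E2 97 9A at offsets 20–22.
Offset 22 falls in char 7's range; it's byte 3 of E2 97 9A = 0x9A.

0x9A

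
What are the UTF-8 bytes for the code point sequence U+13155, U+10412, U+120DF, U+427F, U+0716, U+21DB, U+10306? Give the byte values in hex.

F0 93 85 95 F0 90 90 92 F0 92 83 9F E4 89 BF DC 96 E2 87 9B F0 90 8C 86

U+13155: 4-byte form → F0 93 85 95.
U+10412: 4-byte form → F0 90 90 92.
U+120DF: 4-byte form → F0 92 83 9F.
U+427F: 3-byte form → E4 89 BF.
U+0716: 2-byte form → DC 96.
U+21DB: 3-byte form → E2 87 9B.
U+10306: 4-byte form → F0 90 8C 86.
Concatenated (24 bytes): F0 93 85 95 F0 90 90 92 F0 92 83 9F E4 89 BF DC 96 E2 87 9B F0 90 8C 86.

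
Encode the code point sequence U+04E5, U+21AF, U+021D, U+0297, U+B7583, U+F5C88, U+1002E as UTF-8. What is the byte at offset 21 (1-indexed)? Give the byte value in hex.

0xAE

1-indexed offset 21 is 0-indexed offset 20.
U+04E5 → 2-byte form D3 A5 at offsets 0–1.
U+21AF → 3-byte form E2 86 AF at offsets 2–4.
U+021D → 2-byte form C8 9D at offsets 5–6.
U+0297 → 2-byte form CA 97 at offsets 7–8.
U+B7583 → 4-byte form F2 B7 96 83 at offsets 9–12.
U+F5C88 → 4-byte form F3 B5 B2 88 at offsets 13–16.
U+1002E → 4-byte form F0 90 80 AE at offsets 17–20.
Offset 20 falls in char 7's range; it's byte 4 of F0 90 80 AE = 0xAE.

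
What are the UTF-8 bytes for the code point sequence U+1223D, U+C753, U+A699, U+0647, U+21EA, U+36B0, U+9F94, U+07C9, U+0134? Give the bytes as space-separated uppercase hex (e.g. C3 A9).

U+1223D: 4-byte form → F0 92 88 BD.
U+C753: 3-byte form → EC 9D 93.
U+A699: 3-byte form → EA 9A 99.
U+0647: 2-byte form → D9 87.
U+21EA: 3-byte form → E2 87 AA.
U+36B0: 3-byte form → E3 9A B0.
U+9F94: 3-byte form → E9 BE 94.
U+07C9: 2-byte form → DF 89.
U+0134: 2-byte form → C4 B4.
Concatenated (25 bytes): F0 92 88 BD EC 9D 93 EA 9A 99 D9 87 E2 87 AA E3 9A B0 E9 BE 94 DF 89 C4 B4.

F0 92 88 BD EC 9D 93 EA 9A 99 D9 87 E2 87 AA E3 9A B0 E9 BE 94 DF 89 C4 B4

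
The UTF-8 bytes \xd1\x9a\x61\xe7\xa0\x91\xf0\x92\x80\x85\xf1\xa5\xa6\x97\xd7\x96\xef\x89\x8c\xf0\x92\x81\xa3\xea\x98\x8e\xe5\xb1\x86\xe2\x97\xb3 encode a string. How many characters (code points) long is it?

Byte at offset 0: 0xD1 = 11010001 → 2-byte char (#1). Advance 2.
Byte at offset 2: 0x61 = 01100001 → 1-byte char (#2). Advance 1.
Byte at offset 3: 0xE7 = 11100111 → 3-byte char (#3). Advance 3.
Byte at offset 6: 0xF0 = 11110000 → 4-byte char (#4). Advance 4.
Byte at offset 10: 0xF1 = 11110001 → 4-byte char (#5). Advance 4.
Byte at offset 14: 0xD7 = 11010111 → 2-byte char (#6). Advance 2.
Byte at offset 16: 0xEF = 11101111 → 3-byte char (#7). Advance 3.
Byte at offset 19: 0xF0 = 11110000 → 4-byte char (#8). Advance 4.
Byte at offset 23: 0xEA = 11101010 → 3-byte char (#9). Advance 3.
Byte at offset 26: 0xE5 = 11100101 → 3-byte char (#10). Advance 3.
Byte at offset 29: 0xE2 = 11100010 → 3-byte char (#11). Advance 3.
Reached end at offset 32 after 11 code points.

11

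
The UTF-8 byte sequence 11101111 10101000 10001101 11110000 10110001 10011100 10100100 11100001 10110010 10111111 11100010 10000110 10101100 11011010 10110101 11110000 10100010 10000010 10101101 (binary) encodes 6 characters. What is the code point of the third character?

U+1CBF

Offset 0: leading byte 0xEF = 11101111 → 3-byte char #1 = EF A8 8D.
Offset 3: leading byte 0xF0 = 11110000 → 4-byte char #2 = F0 B1 9C A4.
Offset 7: leading byte 0xE1 = 11100001 → 3-byte char #3 = E1 B2 BF.
Leading byte 0xE1 = 11100001 matches 1110xxxx → 3-byte sequence.
Byte 1: 0xE1 = 11100001, payload 0001 (4 bits).
Byte 2: 0xB2 = 10110010 (10xxxxxx ✓), payload 110010.
Byte 3: 0xBF = 10111111 (10xxxxxx ✓), payload 111111.
Concatenate: 0001110010111111 = 0x1CBF (16 bits → U+1CBF).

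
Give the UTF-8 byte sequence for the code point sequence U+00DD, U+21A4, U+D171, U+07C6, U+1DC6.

C3 9D E2 86 A4 ED 85 B1 DF 86 E1 B7 86

U+00DD: 2-byte form → C3 9D.
U+21A4: 3-byte form → E2 86 A4.
U+D171: 3-byte form → ED 85 B1.
U+07C6: 2-byte form → DF 86.
U+1DC6: 3-byte form → E1 B7 86.
Concatenated (13 bytes): C3 9D E2 86 A4 ED 85 B1 DF 86 E1 B7 86.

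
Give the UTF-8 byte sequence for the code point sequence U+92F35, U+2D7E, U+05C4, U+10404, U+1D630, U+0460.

F2 92 BC B5 E2 B5 BE D7 84 F0 90 90 84 F0 9D 98 B0 D1 A0

U+92F35: 4-byte form → F2 92 BC B5.
U+2D7E: 3-byte form → E2 B5 BE.
U+05C4: 2-byte form → D7 84.
U+10404: 4-byte form → F0 90 90 84.
U+1D630: 4-byte form → F0 9D 98 B0.
U+0460: 2-byte form → D1 A0.
Concatenated (19 bytes): F2 92 BC B5 E2 B5 BE D7 84 F0 90 90 84 F0 9D 98 B0 D1 A0.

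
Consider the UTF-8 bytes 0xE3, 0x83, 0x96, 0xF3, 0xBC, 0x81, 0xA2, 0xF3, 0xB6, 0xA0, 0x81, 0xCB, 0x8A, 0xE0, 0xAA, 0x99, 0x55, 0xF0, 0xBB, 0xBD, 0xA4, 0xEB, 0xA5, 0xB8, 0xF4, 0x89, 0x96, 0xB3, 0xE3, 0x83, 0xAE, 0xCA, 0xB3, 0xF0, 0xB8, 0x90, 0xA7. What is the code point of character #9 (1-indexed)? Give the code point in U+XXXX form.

Offset 0: leading byte 0xE3 = 11100011 → 3-byte char #1 = E3 83 96.
Offset 3: leading byte 0xF3 = 11110011 → 4-byte char #2 = F3 BC 81 A2.
Offset 7: leading byte 0xF3 = 11110011 → 4-byte char #3 = F3 B6 A0 81.
Offset 11: leading byte 0xCB = 11001011 → 2-byte char #4 = CB 8A.
Offset 13: leading byte 0xE0 = 11100000 → 3-byte char #5 = E0 AA 99.
Offset 16: leading byte 0x55 = 01010101 → 1-byte char #6 = 55.
Offset 17: leading byte 0xF0 = 11110000 → 4-byte char #7 = F0 BB BD A4.
Offset 21: leading byte 0xEB = 11101011 → 3-byte char #8 = EB A5 B8.
Offset 24: leading byte 0xF4 = 11110100 → 4-byte char #9 = F4 89 96 B3.
Leading byte 0xF4 = 11110100 matches 11110xxx → 4-byte sequence.
Byte 1: 0xF4 = 11110100, payload 100 (3 bits).
Byte 2: 0x89 = 10001001 (10xxxxxx ✓), payload 001001.
Byte 3: 0x96 = 10010110 (10xxxxxx ✓), payload 010110.
Byte 4: 0xB3 = 10110011 (10xxxxxx ✓), payload 110011.
Concatenate: 100001001010110110011 = 0x1095B3 (21 bits → U+1095B3).

U+1095B3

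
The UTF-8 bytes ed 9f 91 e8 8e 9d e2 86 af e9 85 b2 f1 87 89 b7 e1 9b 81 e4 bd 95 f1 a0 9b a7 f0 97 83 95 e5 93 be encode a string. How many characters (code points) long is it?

10

Byte at offset 0: 0xED = 11101101 → 3-byte char (#1). Advance 3.
Byte at offset 3: 0xE8 = 11101000 → 3-byte char (#2). Advance 3.
Byte at offset 6: 0xE2 = 11100010 → 3-byte char (#3). Advance 3.
Byte at offset 9: 0xE9 = 11101001 → 3-byte char (#4). Advance 3.
Byte at offset 12: 0xF1 = 11110001 → 4-byte char (#5). Advance 4.
Byte at offset 16: 0xE1 = 11100001 → 3-byte char (#6). Advance 3.
Byte at offset 19: 0xE4 = 11100100 → 3-byte char (#7). Advance 3.
Byte at offset 22: 0xF1 = 11110001 → 4-byte char (#8). Advance 4.
Byte at offset 26: 0xF0 = 11110000 → 4-byte char (#9). Advance 4.
Byte at offset 30: 0xE5 = 11100101 → 3-byte char (#10). Advance 3.
Reached end at offset 33 after 10 code points.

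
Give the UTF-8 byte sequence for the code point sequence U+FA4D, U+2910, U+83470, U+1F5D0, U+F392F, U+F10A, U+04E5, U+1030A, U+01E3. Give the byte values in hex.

EF A9 8D E2 A4 90 F2 83 91 B0 F0 9F 97 90 F3 B3 A4 AF EF 84 8A D3 A5 F0 90 8C 8A C7 A3

U+FA4D: 3-byte form → EF A9 8D.
U+2910: 3-byte form → E2 A4 90.
U+83470: 4-byte form → F2 83 91 B0.
U+1F5D0: 4-byte form → F0 9F 97 90.
U+F392F: 4-byte form → F3 B3 A4 AF.
U+F10A: 3-byte form → EF 84 8A.
U+04E5: 2-byte form → D3 A5.
U+1030A: 4-byte form → F0 90 8C 8A.
U+01E3: 2-byte form → C7 A3.
Concatenated (29 bytes): EF A9 8D E2 A4 90 F2 83 91 B0 F0 9F 97 90 F3 B3 A4 AF EF 84 8A D3 A5 F0 90 8C 8A C7 A3.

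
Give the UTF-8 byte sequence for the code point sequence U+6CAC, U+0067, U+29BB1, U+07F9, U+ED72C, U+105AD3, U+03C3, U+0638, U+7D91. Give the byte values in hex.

U+6CAC: 3-byte form → E6 B2 AC.
U+0067: 1-byte form → 67.
U+29BB1: 4-byte form → F0 A9 AE B1.
U+07F9: 2-byte form → DF B9.
U+ED72C: 4-byte form → F3 AD 9C AC.
U+105AD3: 4-byte form → F4 85 AB 93.
U+03C3: 2-byte form → CF 83.
U+0638: 2-byte form → D8 B8.
U+7D91: 3-byte form → E7 B6 91.
Concatenated (25 bytes): E6 B2 AC 67 F0 A9 AE B1 DF B9 F3 AD 9C AC F4 85 AB 93 CF 83 D8 B8 E7 B6 91.

E6 B2 AC 67 F0 A9 AE B1 DF B9 F3 AD 9C AC F4 85 AB 93 CF 83 D8 B8 E7 B6 91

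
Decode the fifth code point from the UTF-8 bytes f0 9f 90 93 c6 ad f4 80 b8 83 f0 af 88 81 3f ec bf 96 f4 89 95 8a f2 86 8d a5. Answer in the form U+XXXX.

U+003F

Offset 0: leading byte 0xF0 = 11110000 → 4-byte char #1 = F0 9F 90 93.
Offset 4: leading byte 0xC6 = 11000110 → 2-byte char #2 = C6 AD.
Offset 6: leading byte 0xF4 = 11110100 → 4-byte char #3 = F4 80 B8 83.
Offset 10: leading byte 0xF0 = 11110000 → 4-byte char #4 = F0 AF 88 81.
Offset 14: leading byte 0x3F = 00111111 → 1-byte char #5 = 3F.
Leading byte 0x3F = 00111111 matches 0xxxxxxx → 1-byte sequence.
Byte 1: 0x3F = 00111111, payload 0111111 (7 bits).
Concatenate: 0111111 = 0x3F (7 bits → U+003F).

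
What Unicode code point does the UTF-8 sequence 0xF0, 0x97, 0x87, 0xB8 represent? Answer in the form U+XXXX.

Leading byte 0xF0 = 11110000 matches 11110xxx → 4-byte sequence.
Byte 1: 0xF0 = 11110000, payload 000 (3 bits).
Byte 2: 0x97 = 10010111 (10xxxxxx ✓), payload 010111.
Byte 3: 0x87 = 10000111 (10xxxxxx ✓), payload 000111.
Byte 4: 0xB8 = 10111000 (10xxxxxx ✓), payload 111000.
Concatenate: 000010111000111111000 = 0x171F8 (21 bits → U+171F8).

U+171F8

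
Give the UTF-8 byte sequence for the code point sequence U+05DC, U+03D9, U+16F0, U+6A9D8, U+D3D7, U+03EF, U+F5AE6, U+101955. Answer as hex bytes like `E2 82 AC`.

U+05DC: 2-byte form → D7 9C.
U+03D9: 2-byte form → CF 99.
U+16F0: 3-byte form → E1 9B B0.
U+6A9D8: 4-byte form → F1 AA A7 98.
U+D3D7: 3-byte form → ED 8F 97.
U+03EF: 2-byte form → CF AF.
U+F5AE6: 4-byte form → F3 B5 AB A6.
U+101955: 4-byte form → F4 81 A5 95.
Concatenated (24 bytes): D7 9C CF 99 E1 9B B0 F1 AA A7 98 ED 8F 97 CF AF F3 B5 AB A6 F4 81 A5 95.

D7 9C CF 99 E1 9B B0 F1 AA A7 98 ED 8F 97 CF AF F3 B5 AB A6 F4 81 A5 95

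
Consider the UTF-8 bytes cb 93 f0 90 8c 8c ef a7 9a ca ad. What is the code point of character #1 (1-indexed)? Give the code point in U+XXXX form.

Offset 0: leading byte 0xCB = 11001011 → 2-byte char #1 = CB 93.
Leading byte 0xCB = 11001011 matches 110xxxxx → 2-byte sequence.
Byte 1: 0xCB = 11001011, payload 01011 (5 bits).
Byte 2: 0x93 = 10010011 (10xxxxxx ✓), payload 010011.
Concatenate: 01011010011 = 0x2D3 (11 bits → U+02D3).

U+02D3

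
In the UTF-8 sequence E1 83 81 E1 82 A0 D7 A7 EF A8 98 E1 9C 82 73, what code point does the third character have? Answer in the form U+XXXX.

U+05E7

Offset 0: leading byte 0xE1 = 11100001 → 3-byte char #1 = E1 83 81.
Offset 3: leading byte 0xE1 = 11100001 → 3-byte char #2 = E1 82 A0.
Offset 6: leading byte 0xD7 = 11010111 → 2-byte char #3 = D7 A7.
Leading byte 0xD7 = 11010111 matches 110xxxxx → 2-byte sequence.
Byte 1: 0xD7 = 11010111, payload 10111 (5 bits).
Byte 2: 0xA7 = 10100111 (10xxxxxx ✓), payload 100111.
Concatenate: 10111100111 = 0x5E7 (11 bits → U+05E7).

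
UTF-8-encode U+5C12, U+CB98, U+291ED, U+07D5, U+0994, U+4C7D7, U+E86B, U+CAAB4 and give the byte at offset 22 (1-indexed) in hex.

0xAB

1-indexed offset 22 is 0-indexed offset 21.
U+5C12 → 3-byte form E5 B0 92 at offsets 0–2.
U+CB98 → 3-byte form EC AE 98 at offsets 3–5.
U+291ED → 4-byte form F0 A9 87 AD at offsets 6–9.
U+07D5 → 2-byte form DF 95 at offsets 10–11.
U+0994 → 3-byte form E0 A6 94 at offsets 12–14.
U+4C7D7 → 4-byte form F1 8C 9F 97 at offsets 15–18.
U+E86B → 3-byte form EE A1 AB at offsets 19–21.
Offset 21 falls in char 7's range; it's byte 3 of EE A1 AB = 0xAB.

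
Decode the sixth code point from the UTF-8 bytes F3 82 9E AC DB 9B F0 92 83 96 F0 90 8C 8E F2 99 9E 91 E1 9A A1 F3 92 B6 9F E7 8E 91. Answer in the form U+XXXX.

Offset 0: leading byte 0xF3 = 11110011 → 4-byte char #1 = F3 82 9E AC.
Offset 4: leading byte 0xDB = 11011011 → 2-byte char #2 = DB 9B.
Offset 6: leading byte 0xF0 = 11110000 → 4-byte char #3 = F0 92 83 96.
Offset 10: leading byte 0xF0 = 11110000 → 4-byte char #4 = F0 90 8C 8E.
Offset 14: leading byte 0xF2 = 11110010 → 4-byte char #5 = F2 99 9E 91.
Offset 18: leading byte 0xE1 = 11100001 → 3-byte char #6 = E1 9A A1.
Leading byte 0xE1 = 11100001 matches 1110xxxx → 3-byte sequence.
Byte 1: 0xE1 = 11100001, payload 0001 (4 bits).
Byte 2: 0x9A = 10011010 (10xxxxxx ✓), payload 011010.
Byte 3: 0xA1 = 10100001 (10xxxxxx ✓), payload 100001.
Concatenate: 0001011010100001 = 0x16A1 (16 bits → U+16A1).

U+16A1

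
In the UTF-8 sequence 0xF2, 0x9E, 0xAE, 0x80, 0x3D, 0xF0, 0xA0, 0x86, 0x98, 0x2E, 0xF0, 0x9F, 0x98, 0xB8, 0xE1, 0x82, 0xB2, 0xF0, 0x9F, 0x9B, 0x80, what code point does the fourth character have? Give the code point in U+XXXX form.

Offset 0: leading byte 0xF2 = 11110010 → 4-byte char #1 = F2 9E AE 80.
Offset 4: leading byte 0x3D = 00111101 → 1-byte char #2 = 3D.
Offset 5: leading byte 0xF0 = 11110000 → 4-byte char #3 = F0 A0 86 98.
Offset 9: leading byte 0x2E = 00101110 → 1-byte char #4 = 2E.
Leading byte 0x2E = 00101110 matches 0xxxxxxx → 1-byte sequence.
Byte 1: 0x2E = 00101110, payload 0101110 (7 bits).
Concatenate: 0101110 = 0x2E (7 bits → U+002E).

U+002E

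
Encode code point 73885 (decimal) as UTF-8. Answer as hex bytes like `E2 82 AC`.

F0 92 82 9D

U+1209D = 0x1209D = 73885 decimal. In range U+10000–U+10FFFF → 4-byte form: 11110xxx 10xxxxxx 10xxxxxx 10xxxxxx.
Binary (21 bits): 000010010000010011101.
Split 3+6+6+6: 000 | 010010 | 000010 | 011101.
Byte 1: 11110000 = 0xF0.
Byte 2: 10010010 = 0x92.
Byte 3: 10000010 = 0x82.
Byte 4: 10011101 = 0x9D.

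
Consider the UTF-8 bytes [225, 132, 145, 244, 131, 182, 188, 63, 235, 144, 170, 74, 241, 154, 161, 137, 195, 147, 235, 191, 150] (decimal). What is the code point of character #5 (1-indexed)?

U+004A

Offset 0: leading byte 0xE1 = 11100001 → 3-byte char #1 = E1 84 91.
Offset 3: leading byte 0xF4 = 11110100 → 4-byte char #2 = F4 83 B6 BC.
Offset 7: leading byte 0x3F = 00111111 → 1-byte char #3 = 3F.
Offset 8: leading byte 0xEB = 11101011 → 3-byte char #4 = EB 90 AA.
Offset 11: leading byte 0x4A = 01001010 → 1-byte char #5 = 4A.
Leading byte 0x4A = 01001010 matches 0xxxxxxx → 1-byte sequence.
Byte 1: 0x4A = 01001010, payload 1001010 (7 bits).
Concatenate: 1001010 = 0x4A (7 bits → U+004A).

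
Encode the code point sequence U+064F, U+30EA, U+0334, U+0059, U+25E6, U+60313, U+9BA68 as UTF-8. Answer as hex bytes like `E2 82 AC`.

U+064F: 2-byte form → D9 8F.
U+30EA: 3-byte form → E3 83 AA.
U+0334: 2-byte form → CC B4.
U+0059: 1-byte form → 59.
U+25E6: 3-byte form → E2 97 A6.
U+60313: 4-byte form → F1 A0 8C 93.
U+9BA68: 4-byte form → F2 9B A9 A8.
Concatenated (19 bytes): D9 8F E3 83 AA CC B4 59 E2 97 A6 F1 A0 8C 93 F2 9B A9 A8.

D9 8F E3 83 AA CC B4 59 E2 97 A6 F1 A0 8C 93 F2 9B A9 A8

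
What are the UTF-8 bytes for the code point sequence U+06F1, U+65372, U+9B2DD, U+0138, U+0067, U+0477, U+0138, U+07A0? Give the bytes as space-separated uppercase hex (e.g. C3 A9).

U+06F1: 2-byte form → DB B1.
U+65372: 4-byte form → F1 A5 8D B2.
U+9B2DD: 4-byte form → F2 9B 8B 9D.
U+0138: 2-byte form → C4 B8.
U+0067: 1-byte form → 67.
U+0477: 2-byte form → D1 B7.
U+0138: 2-byte form → C4 B8.
U+07A0: 2-byte form → DE A0.
Concatenated (19 bytes): DB B1 F1 A5 8D B2 F2 9B 8B 9D C4 B8 67 D1 B7 C4 B8 DE A0.

DB B1 F1 A5 8D B2 F2 9B 8B 9D C4 B8 67 D1 B7 C4 B8 DE A0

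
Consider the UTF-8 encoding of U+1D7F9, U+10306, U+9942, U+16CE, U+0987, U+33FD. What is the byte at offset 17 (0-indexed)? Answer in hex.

U+1D7F9 → 4-byte form F0 9D 9F B9 at offsets 0–3.
U+10306 → 4-byte form F0 90 8C 86 at offsets 4–7.
U+9942 → 3-byte form E9 A5 82 at offsets 8–10.
U+16CE → 3-byte form E1 9B 8E at offsets 11–13.
U+0987 → 3-byte form E0 A6 87 at offsets 14–16.
U+33FD → 3-byte form E3 8F BD at offsets 17–19.
Offset 17 falls in char 6's range; it's byte 1 of E3 8F BD = 0xE3.

0xE3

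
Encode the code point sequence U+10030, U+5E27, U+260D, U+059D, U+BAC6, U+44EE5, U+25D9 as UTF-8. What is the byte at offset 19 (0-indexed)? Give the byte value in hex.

U+10030 → 4-byte form F0 90 80 B0 at offsets 0–3.
U+5E27 → 3-byte form E5 B8 A7 at offsets 4–6.
U+260D → 3-byte form E2 98 8D at offsets 7–9.
U+059D → 2-byte form D6 9D at offsets 10–11.
U+BAC6 → 3-byte form EB AB 86 at offsets 12–14.
U+44EE5 → 4-byte form F1 84 BB A5 at offsets 15–18.
U+25D9 → 3-byte form E2 97 99 at offsets 19–21.
Offset 19 falls in char 7's range; it's byte 1 of E2 97 99 = 0xE2.

0xE2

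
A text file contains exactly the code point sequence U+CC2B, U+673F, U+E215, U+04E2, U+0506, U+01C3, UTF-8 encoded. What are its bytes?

U+CC2B: 3-byte form → EC B0 AB.
U+673F: 3-byte form → E6 9C BF.
U+E215: 3-byte form → EE 88 95.
U+04E2: 2-byte form → D3 A2.
U+0506: 2-byte form → D4 86.
U+01C3: 2-byte form → C7 83.
Concatenated (15 bytes): EC B0 AB E6 9C BF EE 88 95 D3 A2 D4 86 C7 83.

EC B0 AB E6 9C BF EE 88 95 D3 A2 D4 86 C7 83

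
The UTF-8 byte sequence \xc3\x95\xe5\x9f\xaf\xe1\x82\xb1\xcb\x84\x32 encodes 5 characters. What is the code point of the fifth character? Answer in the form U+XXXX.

U+0032

Offset 0: leading byte 0xC3 = 11000011 → 2-byte char #1 = C3 95.
Offset 2: leading byte 0xE5 = 11100101 → 3-byte char #2 = E5 9F AF.
Offset 5: leading byte 0xE1 = 11100001 → 3-byte char #3 = E1 82 B1.
Offset 8: leading byte 0xCB = 11001011 → 2-byte char #4 = CB 84.
Offset 10: leading byte 0x32 = 00110010 → 1-byte char #5 = 32.
Leading byte 0x32 = 00110010 matches 0xxxxxxx → 1-byte sequence.
Byte 1: 0x32 = 00110010, payload 0110010 (7 bits).
Concatenate: 0110010 = 0x32 (7 bits → U+0032).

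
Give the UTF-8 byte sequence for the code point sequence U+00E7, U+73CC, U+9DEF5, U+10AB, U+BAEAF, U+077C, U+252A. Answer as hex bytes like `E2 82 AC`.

U+00E7: 2-byte form → C3 A7.
U+73CC: 3-byte form → E7 8F 8C.
U+9DEF5: 4-byte form → F2 9D BB B5.
U+10AB: 3-byte form → E1 82 AB.
U+BAEAF: 4-byte form → F2 BA BA AF.
U+077C: 2-byte form → DD BC.
U+252A: 3-byte form → E2 94 AA.
Concatenated (21 bytes): C3 A7 E7 8F 8C F2 9D BB B5 E1 82 AB F2 BA BA AF DD BC E2 94 AA.

C3 A7 E7 8F 8C F2 9D BB B5 E1 82 AB F2 BA BA AF DD BC E2 94 AA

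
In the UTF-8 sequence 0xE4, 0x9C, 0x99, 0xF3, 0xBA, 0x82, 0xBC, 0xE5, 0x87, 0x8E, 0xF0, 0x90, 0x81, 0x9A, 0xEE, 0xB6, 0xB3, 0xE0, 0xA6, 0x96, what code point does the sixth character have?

Offset 0: leading byte 0xE4 = 11100100 → 3-byte char #1 = E4 9C 99.
Offset 3: leading byte 0xF3 = 11110011 → 4-byte char #2 = F3 BA 82 BC.
Offset 7: leading byte 0xE5 = 11100101 → 3-byte char #3 = E5 87 8E.
Offset 10: leading byte 0xF0 = 11110000 → 4-byte char #4 = F0 90 81 9A.
Offset 14: leading byte 0xEE = 11101110 → 3-byte char #5 = EE B6 B3.
Offset 17: leading byte 0xE0 = 11100000 → 3-byte char #6 = E0 A6 96.
Leading byte 0xE0 = 11100000 matches 1110xxxx → 3-byte sequence.
Byte 1: 0xE0 = 11100000, payload 0000 (4 bits).
Byte 2: 0xA6 = 10100110 (10xxxxxx ✓), payload 100110.
Byte 3: 0x96 = 10010110 (10xxxxxx ✓), payload 010110.
Concatenate: 0000100110010110 = 0x996 (16 bits → U+0996).

U+0996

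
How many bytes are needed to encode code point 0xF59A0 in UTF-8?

4

U+F59A0 = 0xF59A0. UTF-8 uses 1 byte below 0x80, 2 below 0x800, 3 below 0x10000, 4 up to 0x10FFFF. 0xF59A0 is in U+10000–U+10FFFF → 4 bytes.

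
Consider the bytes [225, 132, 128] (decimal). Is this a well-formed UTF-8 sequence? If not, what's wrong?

valid

Leading byte 0xE1 = 11100001 → 3-byte form.
Continuation bytes 0x84=10000100, 0x80=10000000 all match 10xxxxxx.
Decoded value 0x1100 is ≥ 0x800 (shortest form) and not a surrogate.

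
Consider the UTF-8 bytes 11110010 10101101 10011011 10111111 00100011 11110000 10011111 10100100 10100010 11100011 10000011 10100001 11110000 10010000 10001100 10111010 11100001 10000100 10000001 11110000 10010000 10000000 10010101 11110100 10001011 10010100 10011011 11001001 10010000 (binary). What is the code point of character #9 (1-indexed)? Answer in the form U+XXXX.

U+0250

Offset 0: leading byte 0xF2 = 11110010 → 4-byte char #1 = F2 AD 9B BF.
Offset 4: leading byte 0x23 = 00100011 → 1-byte char #2 = 23.
Offset 5: leading byte 0xF0 = 11110000 → 4-byte char #3 = F0 9F A4 A2.
Offset 9: leading byte 0xE3 = 11100011 → 3-byte char #4 = E3 83 A1.
Offset 12: leading byte 0xF0 = 11110000 → 4-byte char #5 = F0 90 8C BA.
Offset 16: leading byte 0xE1 = 11100001 → 3-byte char #6 = E1 84 81.
Offset 19: leading byte 0xF0 = 11110000 → 4-byte char #7 = F0 90 80 95.
Offset 23: leading byte 0xF4 = 11110100 → 4-byte char #8 = F4 8B 94 9B.
Offset 27: leading byte 0xC9 = 11001001 → 2-byte char #9 = C9 90.
Leading byte 0xC9 = 11001001 matches 110xxxxx → 2-byte sequence.
Byte 1: 0xC9 = 11001001, payload 01001 (5 bits).
Byte 2: 0x90 = 10010000 (10xxxxxx ✓), payload 010000.
Concatenate: 01001010000 = 0x250 (11 bits → U+0250).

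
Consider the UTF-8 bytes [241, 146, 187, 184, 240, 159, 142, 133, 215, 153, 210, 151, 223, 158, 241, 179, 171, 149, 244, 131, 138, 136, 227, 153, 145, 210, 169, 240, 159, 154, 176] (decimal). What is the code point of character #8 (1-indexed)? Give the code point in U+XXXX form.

U+3651

Offset 0: leading byte 0xF1 = 11110001 → 4-byte char #1 = F1 92 BB B8.
Offset 4: leading byte 0xF0 = 11110000 → 4-byte char #2 = F0 9F 8E 85.
Offset 8: leading byte 0xD7 = 11010111 → 2-byte char #3 = D7 99.
Offset 10: leading byte 0xD2 = 11010010 → 2-byte char #4 = D2 97.
Offset 12: leading byte 0xDF = 11011111 → 2-byte char #5 = DF 9E.
Offset 14: leading byte 0xF1 = 11110001 → 4-byte char #6 = F1 B3 AB 95.
Offset 18: leading byte 0xF4 = 11110100 → 4-byte char #7 = F4 83 8A 88.
Offset 22: leading byte 0xE3 = 11100011 → 3-byte char #8 = E3 99 91.
Leading byte 0xE3 = 11100011 matches 1110xxxx → 3-byte sequence.
Byte 1: 0xE3 = 11100011, payload 0011 (4 bits).
Byte 2: 0x99 = 10011001 (10xxxxxx ✓), payload 011001.
Byte 3: 0x91 = 10010001 (10xxxxxx ✓), payload 010001.
Concatenate: 0011011001010001 = 0x3651 (16 bits → U+3651).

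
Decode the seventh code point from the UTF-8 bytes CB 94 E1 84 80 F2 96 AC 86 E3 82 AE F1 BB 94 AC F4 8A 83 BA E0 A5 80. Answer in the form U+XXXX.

U+0940

Offset 0: leading byte 0xCB = 11001011 → 2-byte char #1 = CB 94.
Offset 2: leading byte 0xE1 = 11100001 → 3-byte char #2 = E1 84 80.
Offset 5: leading byte 0xF2 = 11110010 → 4-byte char #3 = F2 96 AC 86.
Offset 9: leading byte 0xE3 = 11100011 → 3-byte char #4 = E3 82 AE.
Offset 12: leading byte 0xF1 = 11110001 → 4-byte char #5 = F1 BB 94 AC.
Offset 16: leading byte 0xF4 = 11110100 → 4-byte char #6 = F4 8A 83 BA.
Offset 20: leading byte 0xE0 = 11100000 → 3-byte char #7 = E0 A5 80.
Leading byte 0xE0 = 11100000 matches 1110xxxx → 3-byte sequence.
Byte 1: 0xE0 = 11100000, payload 0000 (4 bits).
Byte 2: 0xA5 = 10100101 (10xxxxxx ✓), payload 100101.
Byte 3: 0x80 = 10000000 (10xxxxxx ✓), payload 000000.
Concatenate: 0000100101000000 = 0x940 (16 bits → U+0940).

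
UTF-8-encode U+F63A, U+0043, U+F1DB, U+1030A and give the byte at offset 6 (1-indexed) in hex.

0x87

1-indexed offset 6 is 0-indexed offset 5.
U+F63A → 3-byte form EF 98 BA at offsets 0–2.
U+0043 → 1-byte form 43 at offsets 3–3.
U+F1DB → 3-byte form EF 87 9B at offsets 4–6.
Offset 5 falls in char 3's range; it's byte 2 of EF 87 9B = 0x87.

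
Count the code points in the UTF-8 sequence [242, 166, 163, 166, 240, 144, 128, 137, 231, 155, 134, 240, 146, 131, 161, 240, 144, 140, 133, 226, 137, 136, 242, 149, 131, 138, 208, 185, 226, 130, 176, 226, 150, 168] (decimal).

Byte at offset 0: 0xF2 = 11110010 → 4-byte char (#1). Advance 4.
Byte at offset 4: 0xF0 = 11110000 → 4-byte char (#2). Advance 4.
Byte at offset 8: 0xE7 = 11100111 → 3-byte char (#3). Advance 3.
Byte at offset 11: 0xF0 = 11110000 → 4-byte char (#4). Advance 4.
Byte at offset 15: 0xF0 = 11110000 → 4-byte char (#5). Advance 4.
Byte at offset 19: 0xE2 = 11100010 → 3-byte char (#6). Advance 3.
Byte at offset 22: 0xF2 = 11110010 → 4-byte char (#7). Advance 4.
Byte at offset 26: 0xD0 = 11010000 → 2-byte char (#8). Advance 2.
Byte at offset 28: 0xE2 = 11100010 → 3-byte char (#9). Advance 3.
Byte at offset 31: 0xE2 = 11100010 → 3-byte char (#10). Advance 3.
Reached end at offset 34 after 10 code points.

10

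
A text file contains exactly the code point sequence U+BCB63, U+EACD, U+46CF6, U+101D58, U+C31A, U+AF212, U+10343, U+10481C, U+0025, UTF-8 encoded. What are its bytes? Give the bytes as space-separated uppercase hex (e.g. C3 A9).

U+BCB63: 4-byte form → F2 BC AD A3.
U+EACD: 3-byte form → EE AB 8D.
U+46CF6: 4-byte form → F1 86 B3 B6.
U+101D58: 4-byte form → F4 81 B5 98.
U+C31A: 3-byte form → EC 8C 9A.
U+AF212: 4-byte form → F2 AF 88 92.
U+10343: 4-byte form → F0 90 8D 83.
U+10481C: 4-byte form → F4 84 A0 9C.
U+0025: 1-byte form → 25.
Concatenated (31 bytes): F2 BC AD A3 EE AB 8D F1 86 B3 B6 F4 81 B5 98 EC 8C 9A F2 AF 88 92 F0 90 8D 83 F4 84 A0 9C 25.

F2 BC AD A3 EE AB 8D F1 86 B3 B6 F4 81 B5 98 EC 8C 9A F2 AF 88 92 F0 90 8D 83 F4 84 A0 9C 25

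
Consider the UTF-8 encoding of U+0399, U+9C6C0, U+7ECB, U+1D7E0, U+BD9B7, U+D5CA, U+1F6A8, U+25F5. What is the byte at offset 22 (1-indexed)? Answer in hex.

1-indexed offset 22 is 0-indexed offset 21.
U+0399 → 2-byte form CE 99 at offsets 0–1.
U+9C6C0 → 4-byte form F2 9C 9B 80 at offsets 2–5.
U+7ECB → 3-byte form E7 BB 8B at offsets 6–8.
U+1D7E0 → 4-byte form F0 9D 9F A0 at offsets 9–12.
U+BD9B7 → 4-byte form F2 BD A6 B7 at offsets 13–16.
U+D5CA → 3-byte form ED 97 8A at offsets 17–19.
U+1F6A8 → 4-byte form F0 9F 9A A8 at offsets 20–23.
Offset 21 falls in char 7's range; it's byte 2 of F0 9F 9A A8 = 0x9F.

0x9F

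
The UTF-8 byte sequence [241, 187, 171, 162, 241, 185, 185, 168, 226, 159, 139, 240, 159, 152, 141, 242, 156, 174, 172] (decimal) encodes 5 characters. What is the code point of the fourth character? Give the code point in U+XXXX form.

Offset 0: leading byte 0xF1 = 11110001 → 4-byte char #1 = F1 BB AB A2.
Offset 4: leading byte 0xF1 = 11110001 → 4-byte char #2 = F1 B9 B9 A8.
Offset 8: leading byte 0xE2 = 11100010 → 3-byte char #3 = E2 9F 8B.
Offset 11: leading byte 0xF0 = 11110000 → 4-byte char #4 = F0 9F 98 8D.
Leading byte 0xF0 = 11110000 matches 11110xxx → 4-byte sequence.
Byte 1: 0xF0 = 11110000, payload 000 (3 bits).
Byte 2: 0x9F = 10011111 (10xxxxxx ✓), payload 011111.
Byte 3: 0x98 = 10011000 (10xxxxxx ✓), payload 011000.
Byte 4: 0x8D = 10001101 (10xxxxxx ✓), payload 001101.
Concatenate: 000011111011000001101 = 0x1F60D (21 bits → U+1F60D).

U+1F60D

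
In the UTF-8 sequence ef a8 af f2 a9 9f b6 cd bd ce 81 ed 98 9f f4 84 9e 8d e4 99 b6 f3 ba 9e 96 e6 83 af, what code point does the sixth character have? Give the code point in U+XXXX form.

U+10478D

Offset 0: leading byte 0xEF = 11101111 → 3-byte char #1 = EF A8 AF.
Offset 3: leading byte 0xF2 = 11110010 → 4-byte char #2 = F2 A9 9F B6.
Offset 7: leading byte 0xCD = 11001101 → 2-byte char #3 = CD BD.
Offset 9: leading byte 0xCE = 11001110 → 2-byte char #4 = CE 81.
Offset 11: leading byte 0xED = 11101101 → 3-byte char #5 = ED 98 9F.
Offset 14: leading byte 0xF4 = 11110100 → 4-byte char #6 = F4 84 9E 8D.
Leading byte 0xF4 = 11110100 matches 11110xxx → 4-byte sequence.
Byte 1: 0xF4 = 11110100, payload 100 (3 bits).
Byte 2: 0x84 = 10000100 (10xxxxxx ✓), payload 000100.
Byte 3: 0x9E = 10011110 (10xxxxxx ✓), payload 011110.
Byte 4: 0x8D = 10001101 (10xxxxxx ✓), payload 001101.
Concatenate: 100000100011110001101 = 0x10478D (21 bits → U+10478D).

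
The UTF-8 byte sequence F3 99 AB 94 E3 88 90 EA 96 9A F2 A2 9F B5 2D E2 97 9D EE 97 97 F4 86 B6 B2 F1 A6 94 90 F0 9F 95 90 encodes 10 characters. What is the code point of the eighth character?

U+106DB2

Offset 0: leading byte 0xF3 = 11110011 → 4-byte char #1 = F3 99 AB 94.
Offset 4: leading byte 0xE3 = 11100011 → 3-byte char #2 = E3 88 90.
Offset 7: leading byte 0xEA = 11101010 → 3-byte char #3 = EA 96 9A.
Offset 10: leading byte 0xF2 = 11110010 → 4-byte char #4 = F2 A2 9F B5.
Offset 14: leading byte 0x2D = 00101101 → 1-byte char #5 = 2D.
Offset 15: leading byte 0xE2 = 11100010 → 3-byte char #6 = E2 97 9D.
Offset 18: leading byte 0xEE = 11101110 → 3-byte char #7 = EE 97 97.
Offset 21: leading byte 0xF4 = 11110100 → 4-byte char #8 = F4 86 B6 B2.
Leading byte 0xF4 = 11110100 matches 11110xxx → 4-byte sequence.
Byte 1: 0xF4 = 11110100, payload 100 (3 bits).
Byte 2: 0x86 = 10000110 (10xxxxxx ✓), payload 000110.
Byte 3: 0xB6 = 10110110 (10xxxxxx ✓), payload 110110.
Byte 4: 0xB2 = 10110010 (10xxxxxx ✓), payload 110010.
Concatenate: 100000110110110110010 = 0x106DB2 (21 bits → U+106DB2).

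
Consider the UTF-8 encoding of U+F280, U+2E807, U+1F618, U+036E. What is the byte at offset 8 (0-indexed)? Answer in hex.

0x9F

U+F280 → 3-byte form EF 8A 80 at offsets 0–2.
U+2E807 → 4-byte form F0 AE A0 87 at offsets 3–6.
U+1F618 → 4-byte form F0 9F 98 98 at offsets 7–10.
Offset 8 falls in char 3's range; it's byte 2 of F0 9F 98 98 = 0x9F.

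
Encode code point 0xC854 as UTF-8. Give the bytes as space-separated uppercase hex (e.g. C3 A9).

EC A1 94

U+C854 = 0xC854 = 51284 decimal. In range U+0800–U+FFFF → 3-byte form: 1110xxxx 10xxxxxx 10xxxxxx.
Binary (16 bits): 1100100001010100.
Split 4+6+6: 1100 | 100001 | 010100.
Byte 1: 11101100 = 0xEC.
Byte 2: 10100001 = 0xA1.
Byte 3: 10010100 = 0x94.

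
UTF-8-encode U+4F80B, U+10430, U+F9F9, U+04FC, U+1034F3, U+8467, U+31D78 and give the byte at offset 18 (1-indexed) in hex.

0xE8

1-indexed offset 18 is 0-indexed offset 17.
U+4F80B → 4-byte form F1 8F A0 8B at offsets 0–3.
U+10430 → 4-byte form F0 90 90 B0 at offsets 4–7.
U+F9F9 → 3-byte form EF A7 B9 at offsets 8–10.
U+04FC → 2-byte form D3 BC at offsets 11–12.
U+1034F3 → 4-byte form F4 83 93 B3 at offsets 13–16.
U+8467 → 3-byte form E8 91 A7 at offsets 17–19.
Offset 17 falls in char 6's range; it's byte 1 of E8 91 A7 = 0xE8.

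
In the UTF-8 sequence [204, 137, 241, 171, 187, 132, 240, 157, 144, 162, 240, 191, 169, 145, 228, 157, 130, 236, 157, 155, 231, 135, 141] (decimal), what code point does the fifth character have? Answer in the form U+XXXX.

Offset 0: leading byte 0xCC = 11001100 → 2-byte char #1 = CC 89.
Offset 2: leading byte 0xF1 = 11110001 → 4-byte char #2 = F1 AB BB 84.
Offset 6: leading byte 0xF0 = 11110000 → 4-byte char #3 = F0 9D 90 A2.
Offset 10: leading byte 0xF0 = 11110000 → 4-byte char #4 = F0 BF A9 91.
Offset 14: leading byte 0xE4 = 11100100 → 3-byte char #5 = E4 9D 82.
Leading byte 0xE4 = 11100100 matches 1110xxxx → 3-byte sequence.
Byte 1: 0xE4 = 11100100, payload 0100 (4 bits).
Byte 2: 0x9D = 10011101 (10xxxxxx ✓), payload 011101.
Byte 3: 0x82 = 10000010 (10xxxxxx ✓), payload 000010.
Concatenate: 0100011101000010 = 0x4742 (16 bits → U+4742).

U+4742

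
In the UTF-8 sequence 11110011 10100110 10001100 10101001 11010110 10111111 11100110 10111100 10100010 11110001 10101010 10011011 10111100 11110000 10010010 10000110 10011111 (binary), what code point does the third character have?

U+6F22

Offset 0: leading byte 0xF3 = 11110011 → 4-byte char #1 = F3 A6 8C A9.
Offset 4: leading byte 0xD6 = 11010110 → 2-byte char #2 = D6 BF.
Offset 6: leading byte 0xE6 = 11100110 → 3-byte char #3 = E6 BC A2.
Leading byte 0xE6 = 11100110 matches 1110xxxx → 3-byte sequence.
Byte 1: 0xE6 = 11100110, payload 0110 (4 bits).
Byte 2: 0xBC = 10111100 (10xxxxxx ✓), payload 111100.
Byte 3: 0xA2 = 10100010 (10xxxxxx ✓), payload 100010.
Concatenate: 0110111100100010 = 0x6F22 (16 bits → U+6F22).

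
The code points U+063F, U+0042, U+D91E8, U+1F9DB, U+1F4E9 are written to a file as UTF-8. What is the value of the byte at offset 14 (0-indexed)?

U+063F → 2-byte form D8 BF at offsets 0–1.
U+0042 → 1-byte form 42 at offsets 2–2.
U+D91E8 → 4-byte form F3 99 87 A8 at offsets 3–6.
U+1F9DB → 4-byte form F0 9F A7 9B at offsets 7–10.
U+1F4E9 → 4-byte form F0 9F 93 A9 at offsets 11–14.
Offset 14 falls in char 5's range; it's byte 4 of F0 9F 93 A9 = 0xA9.

0xA9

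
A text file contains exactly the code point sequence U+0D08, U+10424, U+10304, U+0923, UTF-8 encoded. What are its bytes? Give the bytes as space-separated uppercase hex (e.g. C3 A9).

E0 B4 88 F0 90 90 A4 F0 90 8C 84 E0 A4 A3

U+0D08: 3-byte form → E0 B4 88.
U+10424: 4-byte form → F0 90 90 A4.
U+10304: 4-byte form → F0 90 8C 84.
U+0923: 3-byte form → E0 A4 A3.
Concatenated (14 bytes): E0 B4 88 F0 90 90 A4 F0 90 8C 84 E0 A4 A3.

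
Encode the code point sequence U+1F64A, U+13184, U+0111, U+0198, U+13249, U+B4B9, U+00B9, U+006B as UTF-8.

U+1F64A: 4-byte form → F0 9F 99 8A.
U+13184: 4-byte form → F0 93 86 84.
U+0111: 2-byte form → C4 91.
U+0198: 2-byte form → C6 98.
U+13249: 4-byte form → F0 93 89 89.
U+B4B9: 3-byte form → EB 92 B9.
U+00B9: 2-byte form → C2 B9.
U+006B: 1-byte form → 6B.
Concatenated (22 bytes): F0 9F 99 8A F0 93 86 84 C4 91 C6 98 F0 93 89 89 EB 92 B9 C2 B9 6B.

F0 9F 99 8A F0 93 86 84 C4 91 C6 98 F0 93 89 89 EB 92 B9 C2 B9 6B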